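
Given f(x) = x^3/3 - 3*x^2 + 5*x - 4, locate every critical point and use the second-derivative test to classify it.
f'(x) = x^2 - 6*x + 5

Solve f'(x) = 0:
  Factor: x^2 - 6*x + 5 = (x - 5)*(x - 1) = 0.
  ⇒ x = 1, 5

f''(x) = 2*x - 6
Second-derivative test at each critical point:
  f''(1) = -4 < 0 → local maximum
  f''(5) = 4 > 0 → local minimum

Critical points: x = 1 (local maximum); x = 5 (local minimum)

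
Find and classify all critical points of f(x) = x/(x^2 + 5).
f'(x) = (5 - x^2)/(x^4 + 10*x^2 + 25)

Solve f'(x) = 0:
  f'(x) = -(x^2 - 5)/(x^2 + 5)^2; the denominator is positive wherever f is defined, so f'(x) = 0 ⇔ 5 - x^2 = 0.
  x^2 - 5 = 0 has no rational roots; quadratic formula: x = (0 ± √20)/2.
  ⇒ x = -sqrt(5) ≈ -2.2361, sqrt(5) ≈ 2.2361

f''(x) = 2*x*(x^2 - 15)/(x^2 + 5)^3
Second-derivative test at each critical point:
  f''(-2.2361) = 0.0447 > 0 → local minimum
  f''(2.2361) = -0.0447 < 0 → local maximum

Critical points: x = -sqrt(5) ≈ -2.2361 (local minimum); x = sqrt(5) ≈ 2.2361 (local maximum)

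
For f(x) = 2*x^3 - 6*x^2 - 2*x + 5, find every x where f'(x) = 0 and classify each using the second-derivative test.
f'(x) = 6*x^2 - 12*x - 2

Solve f'(x) = 0:
  Factor: 6*x^2 - 12*x - 2 = 2*(3*x^2 - 6*x - 1); 3*x^2 - 6*x - 1 = 0 has no rational roots; quadratic formula: x = (6 ± √48)/6.
  ⇒ x = 1 - 2*sqrt(3)/3 ≈ -0.1547, 1 + 2*sqrt(3)/3 ≈ 2.1547

f''(x) = 12*x - 12
Second-derivative test at each critical point:
  f''(-0.1547) = -13.8564 < 0 → local maximum
  f''(2.1547) = 13.8564 > 0 → local minimum

Critical points: x = 1 - 2*sqrt(3)/3 ≈ -0.1547 (local maximum); x = 1 + 2*sqrt(3)/3 ≈ 2.1547 (local minimum)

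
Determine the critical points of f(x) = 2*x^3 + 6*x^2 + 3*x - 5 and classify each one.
f'(x) = 6*x^2 + 12*x + 3

Solve f'(x) = 0:
  Factor: 6*x^2 + 12*x + 3 = 3*(2*x^2 + 4*x + 1); 2*x^2 + 4*x + 1 = 0 has no rational roots; quadratic formula: x = (-4 ± √8)/4.
  ⇒ x = -1 - sqrt(2)/2 ≈ -1.7071, -1 + sqrt(2)/2 ≈ -0.2929

f''(x) = 12*x + 12
Second-derivative test at each critical point:
  f''(-1.7071) = -8.4853 < 0 → local maximum
  f''(-0.2929) = 8.4853 > 0 → local minimum

Critical points: x = -1 - sqrt(2)/2 ≈ -1.7071 (local maximum); x = -1 + sqrt(2)/2 ≈ -0.2929 (local minimum)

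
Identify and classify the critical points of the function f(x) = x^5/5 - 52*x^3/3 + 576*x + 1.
f'(x) = x^4 - 52*x^2 + 576

Solve f'(x) = 0:
  Factor: x^4 - 52*x^2 + 576 = (x - 6)*(x - 4)*(x + 4)*(x + 6) = 0.
  ⇒ x = -6, -4, 4, 6

f''(x) = 4*x*(x^2 - 26)
Second-derivative test at each critical point:
  f''(-6) = -240 < 0 → local maximum
  f''(-4) = 160 > 0 → local minimum
  f''(4) = -160 < 0 → local maximum
  f''(6) = 240 > 0 → local minimum

Critical points: x = -6 (local maximum); x = -4 (local minimum); x = 4 (local maximum); x = 6 (local minimum)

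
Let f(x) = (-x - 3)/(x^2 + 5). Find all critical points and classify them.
f'(x) = (-x^2 + 2*x*(x + 3) - 5)/(x^2 + 5)^2

Solve f'(x) = 0:
  f'(x) = (x^2 + 6*x - 5)/(x^2 + 5)^2; the denominator is positive wherever f is defined, so f'(x) = 0 ⇔ x^2 + 6*x - 5 = 0.
  x^2 + 6*x - 5 = 0 has no rational roots; quadratic formula: x = (-6 ± √56)/2.
  ⇒ x = -sqrt(14) - 3 ≈ -6.7417, -3 + sqrt(14) ≈ 0.7417

f''(x) = 2*(-4*x^2*(x + 3) + 3*(x + 1)*(x^2 + 5))/(x^2 + 5)^3
Second-derivative test at each critical point:
  f''(-6.7417) = -0.0029 < 0 → local maximum
  f''(0.7417) = 0.2429 > 0 → local minimum

Critical points: x = -sqrt(14) - 3 ≈ -6.7417 (local maximum); x = -3 + sqrt(14) ≈ 0.7417 (local minimum)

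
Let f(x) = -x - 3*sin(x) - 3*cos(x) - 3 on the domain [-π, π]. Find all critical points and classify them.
f'(x) = -3*sqrt(2)*cos(x + pi/4) - 1

Solve f'(x) = 0 on [-π, π]:
  f'(x) = 0 ⇔ 3*sin(x) - 3*cos(x) = 1. Write the left side as R·cos(x + φ) with R = √((-3)² + (-3)²) = 3*sqrt(2), cos φ = -sqrt(2)/2, sin φ = -sqrt(2)/2; then cos(x + φ) = sqrt(2)/6. Solve for x and keep the solutions lying in [-π, π].
  ⇒ x = -pi + atan((1 - sqrt(17))/(-sqrt(17) - 1)) ≈ -2.5941, atan((1 + sqrt(17))/(-1 + sqrt(17))) ≈ 1.0233

f''(x) = 3*sqrt(2)*sin(x + pi/4)
Second-derivative test at each critical point:
  f''(-2.5941) = -4.1231 < 0 → local maximum
  f''(1.0233) = 4.1231 > 0 → local minimum

Critical points: x = -pi + atan((1 - sqrt(17))/(-sqrt(17) - 1)) ≈ -2.5941 (local maximum); x = atan((1 + sqrt(17))/(-1 + sqrt(17))) ≈ 1.0233 (local minimum)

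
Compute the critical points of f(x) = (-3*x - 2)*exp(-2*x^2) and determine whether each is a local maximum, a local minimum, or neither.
f'(x) = (4*x*(3*x + 2) - 3)*exp(-2*x^2)

Solve f'(x) = 0:
  f'(x) = (12*x^2 + 8*x - 3)·exp(-2*x^2) and exp(-2*x^2) > 0 for every x, so f'(x) = 0 ⇔ 12*x^2 + 8*x - 3 = 0.
  12*x^2 + 8*x - 3 = 0 has no rational roots; quadratic formula: x = (-8 ± √208)/24.
  ⇒ x = -sqrt(13)/6 - 1/3 ≈ -0.9343, -1/3 + sqrt(13)/6 ≈ 0.2676

f''(x) = 4*(-12*x^3 - 8*x^2 + 9*x + 2)*exp(-2*x^2)
Second-derivative test at each critical point:
  f''(-0.9343) = -2.5171 < 0 → local maximum
  f''(0.2676) = 12.4979 > 0 → local minimum

Critical points: x = -sqrt(13)/6 - 1/3 ≈ -0.9343 (local maximum); x = -1/3 + sqrt(13)/6 ≈ 0.2676 (local minimum)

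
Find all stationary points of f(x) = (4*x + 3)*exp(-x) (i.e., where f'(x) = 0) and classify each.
f'(x) = (1 - 4*x)*exp(-x)

Solve f'(x) = 0:
  f'(x) = (1 - 4*x)·exp(-x) and exp(-x) > 0 for every x, so f'(x) = 0 ⇔ 1 - 4*x = 0.
  1 - 4*x = 0.
  ⇒ x = 1/4

f''(x) = (4*x - 5)*exp(-x)
Second-derivative test at each critical point:
  f''(1/4) = -3.1152 < 0 → local maximum

Critical points: x = 1/4 (local maximum)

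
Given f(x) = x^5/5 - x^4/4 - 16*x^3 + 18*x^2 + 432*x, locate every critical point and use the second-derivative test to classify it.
f'(x) = x^4 - x^3 - 48*x^2 + 36*x + 432

Solve f'(x) = 0:
  Factor: x^4 - x^3 - 48*x^2 + 36*x + 432 = (x - 6)*(x - 4)*(x + 3)*(x + 6) = 0.
  ⇒ x = -6, -3, 4, 6

f''(x) = 4*x^3 - 3*x^2 - 96*x + 36
Second-derivative test at each critical point:
  f''(-6) = -360 < 0 → local maximum
  f''(-3) = 189 > 0 → local minimum
  f''(4) = -140 < 0 → local maximum
  f''(6) = 216 > 0 → local minimum

Critical points: x = -6 (local maximum); x = -3 (local minimum); x = 4 (local maximum); x = 6 (local minimum)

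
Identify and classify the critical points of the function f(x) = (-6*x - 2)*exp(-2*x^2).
f'(x) = 2*(4*x*(3*x + 1) - 3)*exp(-2*x^2)

Solve f'(x) = 0:
  f'(x) = (24*x^2 + 8*x - 6)·exp(-2*x^2) and exp(-2*x^2) > 0 for every x, so f'(x) = 0 ⇔ 24*x^2 + 8*x - 6 = 0.
  Factor: 24*x^2 + 8*x - 6 = 2*(12*x^2 + 4*x - 3); 12*x^2 + 4*x - 3 = 0 has no rational roots; quadratic formula: x = (-4 ± √160)/24.
  ⇒ x = -sqrt(10)/6 - 1/6 ≈ -0.6937, -1/6 + sqrt(10)/6 ≈ 0.3604

f''(x) = 8*(-12*x^3 - 4*x^2 + 9*x + 1)*exp(-2*x^2)
Second-derivative test at each critical point:
  f''(-0.6937) = -9.6626 < 0 → local maximum
  f''(0.3604) = 19.5112 > 0 → local minimum

Critical points: x = -sqrt(10)/6 - 1/6 ≈ -0.6937 (local maximum); x = -1/6 + sqrt(10)/6 ≈ 0.3604 (local minimum)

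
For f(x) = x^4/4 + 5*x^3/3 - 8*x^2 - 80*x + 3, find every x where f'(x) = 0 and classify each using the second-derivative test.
f'(x) = x^3 + 5*x^2 - 16*x - 80

Solve f'(x) = 0:
  Factor: x^3 + 5*x^2 - 16*x - 80 = (x - 4)*(x + 4)*(x + 5) = 0.
  ⇒ x = -5, -4, 4

f''(x) = 3*x^2 + 10*x - 16
Second-derivative test at each critical point:
  f''(-5) = 9 > 0 → local minimum
  f''(-4) = -8 < 0 → local maximum
  f''(4) = 72 > 0 → local minimum

Critical points: x = -5 (local minimum); x = -4 (local maximum); x = 4 (local minimum)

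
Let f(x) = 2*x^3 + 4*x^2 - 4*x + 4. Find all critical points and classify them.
f'(x) = 6*x^2 + 8*x - 4

Solve f'(x) = 0:
  Factor: 6*x^2 + 8*x - 4 = 2*(3*x^2 + 4*x - 2); 3*x^2 + 4*x - 2 = 0 has no rational roots; quadratic formula: x = (-4 ± √40)/6.
  ⇒ x = -sqrt(10)/3 - 2/3 ≈ -1.7208, -2/3 + sqrt(10)/3 ≈ 0.3874

f''(x) = 12*x + 8
Second-derivative test at each critical point:
  f''(-1.7208) = -12.6491 < 0 → local maximum
  f''(0.3874) = 12.6491 > 0 → local minimum

Critical points: x = -sqrt(10)/3 - 2/3 ≈ -1.7208 (local maximum); x = -2/3 + sqrt(10)/3 ≈ 0.3874 (local minimum)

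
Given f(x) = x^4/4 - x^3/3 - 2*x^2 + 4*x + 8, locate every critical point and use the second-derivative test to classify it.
f'(x) = x^3 - x^2 - 4*x + 4

Solve f'(x) = 0:
  Factor: x^3 - x^2 - 4*x + 4 = (x - 2)*(x - 1)*(x + 2) = 0.
  ⇒ x = -2, 1, 2

f''(x) = 3*x^2 - 2*x - 4
Second-derivative test at each critical point:
  f''(-2) = 12 > 0 → local minimum
  f''(1) = -3 < 0 → local maximum
  f''(2) = 4 > 0 → local minimum

Critical points: x = -2 (local minimum); x = 1 (local maximum); x = 2 (local minimum)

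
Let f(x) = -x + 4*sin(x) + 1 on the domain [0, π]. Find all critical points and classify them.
f'(x) = 4*cos(x) - 1

Solve f'(x) = 0 on [0, π]:
  f'(x) = 0 ⇔ cos(x) = 1/4, i.e. x = ±arccos(1/4) + 2nπ; keep the solutions lying in [0, π].
  ⇒ x = acos(1/4) ≈ 1.3181

f''(x) = -4*sin(x)
Second-derivative test at each critical point:
  f''(1.3181) = -3.8730 < 0 → local maximum

Critical points: x = acos(1/4) ≈ 1.3181 (local maximum)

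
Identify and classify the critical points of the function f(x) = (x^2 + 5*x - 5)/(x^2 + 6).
f'(x) = (-5*x^2 + 22*x + 30)/(x^4 + 12*x^2 + 36)

Solve f'(x) = 0:
  f'(x) = -(5*x^2 - 22*x - 30)/(x^2 + 6)^2; the denominator is positive wherever f is defined, so f'(x) = 0 ⇔ -5*x^2 + 22*x + 30 = 0.
  5*x^2 - 22*x - 30 = 0 has no rational roots; quadratic formula: x = (22 ± √1084)/10.
  ⇒ x = 11/5 - sqrt(271)/5 ≈ -1.0924, 11/5 + sqrt(271)/5 ≈ 5.4924

f''(x) = 2*(5*x^3 - 33*x^2 - 90*x + 66)/(x^6 + 18*x^4 + 108*x^2 + 216)
Second-derivative test at each critical point:
  f''(-1.0924) = 0.6363 > 0 → local minimum
  f''(5.4924) = -0.0252 < 0 → local maximum

Critical points: x = 11/5 - sqrt(271)/5 ≈ -1.0924 (local minimum); x = 11/5 + sqrt(271)/5 ≈ 5.4924 (local maximum)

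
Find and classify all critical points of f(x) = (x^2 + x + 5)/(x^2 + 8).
f'(x) = (-x^2 + 6*x + 8)/(x^4 + 16*x^2 + 64)

Solve f'(x) = 0:
  f'(x) = -(x^2 - 6*x - 8)/(x^2 + 8)^2; the denominator is positive wherever f is defined, so f'(x) = 0 ⇔ -x^2 + 6*x + 8 = 0.
  x^2 - 6*x - 8 = 0 has no rational roots; quadratic formula: x = (6 ± √68)/2.
  ⇒ x = 3 - sqrt(17) ≈ -1.1231, 3 + sqrt(17) ≈ 7.1231

f''(x) = 2*(x^3 - 9*x^2 - 24*x + 24)/(x^6 + 24*x^4 + 192*x^2 + 512)
Second-derivative test at each critical point:
  f''(-1.1231) = 0.0961 > 0 → local minimum
  f''(7.1231) = -0.0024 < 0 → local maximum

Critical points: x = 3 - sqrt(17) ≈ -1.1231 (local minimum); x = 3 + sqrt(17) ≈ 7.1231 (local maximum)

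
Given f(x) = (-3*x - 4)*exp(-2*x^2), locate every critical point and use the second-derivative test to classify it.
f'(x) = (4*x*(3*x + 4) - 3)*exp(-2*x^2)

Solve f'(x) = 0:
  f'(x) = (12*x^2 + 16*x - 3)·exp(-2*x^2) and exp(-2*x^2) > 0 for every x, so f'(x) = 0 ⇔ 12*x^2 + 16*x - 3 = 0.
  Factor: 12*x^2 + 16*x - 3 = (2*x + 3)*(6*x - 1) = 0.
  ⇒ x = -3/2, 1/6

f''(x) = 4*(-12*x^3 - 16*x^2 + 9*x + 4)*exp(-2*x^2)
Second-derivative test at each critical point:
  f''(-3/2) = -0.2222 < 0 → local maximum
  f''(1/6) = 18.9192 > 0 → local minimum

Critical points: x = -3/2 (local maximum); x = 1/6 (local minimum)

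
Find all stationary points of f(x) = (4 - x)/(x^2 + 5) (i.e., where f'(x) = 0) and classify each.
f'(x) = (-x^2 + 2*x*(x - 4) - 5)/(x^2 + 5)^2

Solve f'(x) = 0:
  f'(x) = (x^2 - 8*x - 5)/(x^2 + 5)^2; the denominator is positive wherever f is defined, so f'(x) = 0 ⇔ x^2 - 8*x - 5 = 0.
  x^2 - 8*x - 5 = 0 has no rational roots; quadratic formula: x = (8 ± √84)/2.
  ⇒ x = 4 - sqrt(21) ≈ -0.5826, 4 + sqrt(21) ≈ 8.5826

f''(x) = 2*(4*x^2*(4 - x) + (3*x - 4)*(x^2 + 5))/(x^2 + 5)^3
Second-derivative test at each critical point:
  f''(-0.5826) = -0.3215 < 0 → local maximum
  f''(8.5826) = 0.0015 > 0 → local minimum

Critical points: x = 4 - sqrt(21) ≈ -0.5826 (local maximum); x = 4 + sqrt(21) ≈ 8.5826 (local minimum)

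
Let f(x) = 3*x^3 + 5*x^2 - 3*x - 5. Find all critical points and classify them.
f'(x) = 9*x^2 + 10*x - 3

Solve f'(x) = 0:
  9*x^2 + 10*x - 3 = 0 has no rational roots; quadratic formula: x = (-10 ± √208)/18.
  ⇒ x = -2*sqrt(13)/9 - 5/9 ≈ -1.3568, -5/9 + 2*sqrt(13)/9 ≈ 0.2457

f''(x) = 18*x + 10
Second-derivative test at each critical point:
  f''(-1.3568) = -14.4222 < 0 → local maximum
  f''(0.2457) = 14.4222 > 0 → local minimum

Critical points: x = -2*sqrt(13)/9 - 5/9 ≈ -1.3568 (local maximum); x = -5/9 + 2*sqrt(13)/9 ≈ 0.2457 (local minimum)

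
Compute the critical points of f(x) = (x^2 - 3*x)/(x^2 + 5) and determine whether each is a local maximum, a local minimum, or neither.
f'(x) = (3*x^2 + 10*x - 15)/(x^4 + 10*x^2 + 25)

Solve f'(x) = 0:
  f'(x) = (3*x^2 + 10*x - 15)/(x^2 + 5)^2; the denominator is positive wherever f is defined, so f'(x) = 0 ⇔ 3*x^2 + 10*x - 15 = 0.
  3*x^2 + 10*x - 15 = 0 has no rational roots; quadratic formula: x = (-10 ± √280)/6.
  ⇒ x = -sqrt(70)/3 - 5/3 ≈ -4.4555, -5/3 + sqrt(70)/3 ≈ 1.1222

f''(x) = 2*(-3*x^3 - 15*x^2 + 45*x + 25)/(x^6 + 15*x^4 + 75*x^2 + 125)
Second-derivative test at each critical point:
  f''(-4.4555) = -0.0271 < 0 → local maximum
  f''(1.1222) = 0.4271 > 0 → local minimum

Critical points: x = -sqrt(70)/3 - 5/3 ≈ -4.4555 (local maximum); x = -5/3 + sqrt(70)/3 ≈ 1.1222 (local minimum)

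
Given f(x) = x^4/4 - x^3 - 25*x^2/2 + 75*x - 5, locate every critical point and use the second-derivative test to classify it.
f'(x) = x^3 - 3*x^2 - 25*x + 75

Solve f'(x) = 0:
  Factor: x^3 - 3*x^2 - 25*x + 75 = (x - 5)*(x - 3)*(x + 5) = 0.
  ⇒ x = -5, 3, 5

f''(x) = 3*x^2 - 6*x - 25
Second-derivative test at each critical point:
  f''(-5) = 80 > 0 → local minimum
  f''(3) = -16 < 0 → local maximum
  f''(5) = 20 > 0 → local minimum

Critical points: x = -5 (local minimum); x = 3 (local maximum); x = 5 (local minimum)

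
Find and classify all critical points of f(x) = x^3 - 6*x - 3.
f'(x) = 3*x^2 - 6

Solve f'(x) = 0:
  Factor: 3*x^2 - 6 = 3*(x^2 - 2); x^2 - 2 = 0 has no rational roots; quadratic formula: x = (0 ± √8)/2.
  ⇒ x = -sqrt(2) ≈ -1.4142, sqrt(2) ≈ 1.4142

f''(x) = 6*x
Second-derivative test at each critical point:
  f''(-1.4142) = -8.4853 < 0 → local maximum
  f''(1.4142) = 8.4853 > 0 → local minimum

Critical points: x = -sqrt(2) ≈ -1.4142 (local maximum); x = sqrt(2) ≈ 1.4142 (local minimum)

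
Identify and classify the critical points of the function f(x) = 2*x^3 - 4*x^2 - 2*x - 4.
f'(x) = 6*x^2 - 8*x - 2

Solve f'(x) = 0:
  Factor: 6*x^2 - 8*x - 2 = 2*(3*x^2 - 4*x - 1); 3*x^2 - 4*x - 1 = 0 has no rational roots; quadratic formula: x = (4 ± √28)/6.
  ⇒ x = 2/3 - sqrt(7)/3 ≈ -0.2153, 2/3 + sqrt(7)/3 ≈ 1.5486

f''(x) = 12*x - 8
Second-derivative test at each critical point:
  f''(-0.2153) = -10.5830 < 0 → local maximum
  f''(1.5486) = 10.5830 > 0 → local minimum

Critical points: x = 2/3 - sqrt(7)/3 ≈ -0.2153 (local maximum); x = 2/3 + sqrt(7)/3 ≈ 1.5486 (local minimum)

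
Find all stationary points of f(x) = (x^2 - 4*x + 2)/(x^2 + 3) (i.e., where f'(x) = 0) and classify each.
f'(x) = 2*(2*x^2 + x - 6)/(x^4 + 6*x^2 + 9)

Solve f'(x) = 0:
  f'(x) = 2*(x + 2)*(2*x - 3)/(x^2 + 3)^2; the denominator is positive wherever f is defined, so f'(x) = 0 ⇔ 4*x^2 + 2*x - 12 = 0.
  Factor: 4*x^2 + 2*x - 12 = 2*(x + 2)*(2*x - 3) = 0.
  ⇒ x = -2, 3/2

f''(x) = 2*(-4*x^3 - 3*x^2 + 36*x + 3)/(x^6 + 9*x^4 + 27*x^2 + 27)
Second-derivative test at each critical point:
  f''(-2) = -2/7 < 0 → local maximum
  f''(3/2) = 32/63 > 0 → local minimum

Critical points: x = -2 (local maximum); x = 3/2 (local minimum)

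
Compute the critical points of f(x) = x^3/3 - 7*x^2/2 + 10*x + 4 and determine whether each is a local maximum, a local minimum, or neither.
f'(x) = x^2 - 7*x + 10

Solve f'(x) = 0:
  Factor: x^2 - 7*x + 10 = (x - 5)*(x - 2) = 0.
  ⇒ x = 2, 5

f''(x) = 2*x - 7
Second-derivative test at each critical point:
  f''(2) = -3 < 0 → local maximum
  f''(5) = 3 > 0 → local minimum

Critical points: x = 2 (local maximum); x = 5 (local minimum)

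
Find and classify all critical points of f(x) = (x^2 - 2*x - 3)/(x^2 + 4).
f'(x) = 2*(x^2 + 7*x - 4)/(x^4 + 8*x^2 + 16)

Solve f'(x) = 0:
  f'(x) = 2*(x^2 + 7*x - 4)/(x^2 + 4)^2; the denominator is positive wherever f is defined, so f'(x) = 0 ⇔ 2*x^2 + 14*x - 8 = 0.
  Factor: 2*x^2 + 14*x - 8 = 2*(x^2 + 7*x - 4); x^2 + 7*x - 4 = 0 has no rational roots; quadratic formula: x = (-7 ± √65)/2.
  ⇒ x = -sqrt(65)/2 - 7/2 ≈ -7.5311, -7/2 + sqrt(65)/2 ≈ 0.5311

f''(x) = 2*(-2*x^3 - 21*x^2 + 24*x + 28)/(x^6 + 12*x^4 + 48*x^2 + 64)
Second-derivative test at each critical point:
  f''(-7.5311) = -0.0044 < 0 → local maximum
  f''(0.5311) = 0.8794 > 0 → local minimum

Critical points: x = -sqrt(65)/2 - 7/2 ≈ -7.5311 (local maximum); x = -7/2 + sqrt(65)/2 ≈ 0.5311 (local minimum)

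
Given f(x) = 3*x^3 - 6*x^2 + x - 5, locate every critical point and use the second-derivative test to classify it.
f'(x) = 9*x^2 - 12*x + 1

Solve f'(x) = 0:
  9*x^2 - 12*x + 1 = 0 has no rational roots; quadratic formula: x = (12 ± √108)/18.
  ⇒ x = 2/3 - sqrt(3)/3 ≈ 0.0893, sqrt(3)/3 + 2/3 ≈ 1.2440

f''(x) = 18*x - 12
Second-derivative test at each critical point:
  f''(0.0893) = -10.3923 < 0 → local maximum
  f''(1.2440) = 10.3923 > 0 → local minimum

Critical points: x = 2/3 - sqrt(3)/3 ≈ 0.0893 (local maximum); x = sqrt(3)/3 + 2/3 ≈ 1.2440 (local minimum)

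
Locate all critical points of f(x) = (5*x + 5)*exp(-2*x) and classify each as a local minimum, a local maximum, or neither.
f'(x) = 5*(-2*x - 1)*exp(-2*x)

Solve f'(x) = 0:
  f'(x) = (-10*x - 5)·exp(-2*x) and exp(-2*x) > 0 for every x, so f'(x) = 0 ⇔ -10*x - 5 = 0.
  Factor: -10*x - 5 = -5*(2*x + 1) = 0.
  ⇒ x = -1/2

f''(x) = 20*x*exp(-2*x)
Second-derivative test at each critical point:
  f''(-1/2) = -27.1828 < 0 → local maximum

Critical points: x = -1/2 (local maximum)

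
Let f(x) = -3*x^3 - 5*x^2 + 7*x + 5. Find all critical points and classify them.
f'(x) = -9*x^2 - 10*x + 7

Solve f'(x) = 0:
  9*x^2 + 10*x - 7 = 0 has no rational roots; quadratic formula: x = (-10 ± √352)/18.
  ⇒ x = -2*sqrt(22)/9 - 5/9 ≈ -1.5979, -5/9 + 2*sqrt(22)/9 ≈ 0.4868

f''(x) = -18*x - 10
Second-derivative test at each critical point:
  f''(-1.5979) = 18.7617 > 0 → local minimum
  f''(0.4868) = -18.7617 < 0 → local maximum

Critical points: x = -2*sqrt(22)/9 - 5/9 ≈ -1.5979 (local minimum); x = -5/9 + 2*sqrt(22)/9 ≈ 0.4868 (local maximum)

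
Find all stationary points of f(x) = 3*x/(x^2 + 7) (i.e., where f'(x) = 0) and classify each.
f'(x) = 3*(7 - x^2)/(x^4 + 14*x^2 + 49)

Solve f'(x) = 0:
  f'(x) = -3*(x^2 - 7)/(x^2 + 7)^2; the denominator is positive wherever f is defined, so f'(x) = 0 ⇔ 21 - 3*x^2 = 0.
  Factor: 21 - 3*x^2 = -3*(x^2 - 7); x^2 - 7 = 0 has no rational roots; quadratic formula: x = (0 ± √28)/2.
  ⇒ x = -sqrt(7) ≈ -2.6458, sqrt(7) ≈ 2.6458

f''(x) = 6*x*(x^2 - 21)/(x^2 + 7)^3
Second-derivative test at each critical point:
  f''(-2.6458) = 0.0810 > 0 → local minimum
  f''(2.6458) = -0.0810 < 0 → local maximum

Critical points: x = -sqrt(7) ≈ -2.6458 (local minimum); x = sqrt(7) ≈ 2.6458 (local maximum)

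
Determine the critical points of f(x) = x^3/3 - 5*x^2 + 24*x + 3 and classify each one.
f'(x) = x^2 - 10*x + 24

Solve f'(x) = 0:
  Factor: x^2 - 10*x + 24 = (x - 6)*(x - 4) = 0.
  ⇒ x = 4, 6

f''(x) = 2*x - 10
Second-derivative test at each critical point:
  f''(4) = -2 < 0 → local maximum
  f''(6) = 2 > 0 → local minimum

Critical points: x = 4 (local maximum); x = 6 (local minimum)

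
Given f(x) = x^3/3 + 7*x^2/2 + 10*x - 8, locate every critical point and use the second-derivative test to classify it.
f'(x) = x^2 + 7*x + 10

Solve f'(x) = 0:
  Factor: x^2 + 7*x + 10 = (x + 2)*(x + 5) = 0.
  ⇒ x = -5, -2

f''(x) = 2*x + 7
Second-derivative test at each critical point:
  f''(-5) = -3 < 0 → local maximum
  f''(-2) = 3 > 0 → local minimum

Critical points: x = -5 (local maximum); x = -2 (local minimum)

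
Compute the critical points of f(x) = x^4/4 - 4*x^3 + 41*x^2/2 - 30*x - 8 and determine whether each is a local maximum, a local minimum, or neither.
f'(x) = x^3 - 12*x^2 + 41*x - 30

Solve f'(x) = 0:
  Factor: x^3 - 12*x^2 + 41*x - 30 = (x - 6)*(x - 5)*(x - 1) = 0.
  ⇒ x = 1, 5, 6

f''(x) = 3*x^2 - 24*x + 41
Second-derivative test at each critical point:
  f''(1) = 20 > 0 → local minimum
  f''(5) = -4 < 0 → local maximum
  f''(6) = 5 > 0 → local minimum

Critical points: x = 1 (local minimum); x = 5 (local maximum); x = 6 (local minimum)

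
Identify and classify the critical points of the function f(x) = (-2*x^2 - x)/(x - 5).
f'(x) = (-2*x^2 + 20*x + 5)/(x^2 - 10*x + 25)

Solve f'(x) = 0:
  f'(x) = -(2*x^2 - 20*x - 5)/(x - 5)^2; the denominator is positive wherever f is defined, so f'(x) = 0 ⇔ -2*x^2 + 20*x + 5 = 0.
  2*x^2 - 20*x - 5 = 0 has no rational roots; quadratic formula: x = (20 ± √440)/4.
  ⇒ x = 5 - sqrt(110)/2 ≈ -0.2440, 5 + sqrt(110)/2 ≈ 10.2440

f''(x) = -110/(x^3 - 15*x^2 + 75*x - 125)
Second-derivative test at each critical point:
  f''(-0.2440) = 0.7628 > 0 → local minimum
  f''(10.2440) = -0.7628 < 0 → local maximum

Critical points: x = 5 - sqrt(110)/2 ≈ -0.2440 (local minimum); x = 5 + sqrt(110)/2 ≈ 10.2440 (local maximum)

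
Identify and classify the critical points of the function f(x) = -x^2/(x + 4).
f'(x) = x*(-x - 8)/(x + 4)^2

Solve f'(x) = 0:
  f'(x) = -x*(x + 8)/(x + 4)^2; the denominator is positive wherever f is defined, so f'(x) = 0 ⇔ -x^2 - 8*x = 0.
  Factor: -x^2 - 8*x = -x*(x + 8) = 0.
  ⇒ x = -8, 0

f''(x) = -32/(x^3 + 12*x^2 + 48*x + 64)
Second-derivative test at each critical point:
  f''(-8) = 1/2 > 0 → local minimum
  f''(0) = -1/2 < 0 → local maximum

Critical points: x = -8 (local minimum); x = 0 (local maximum)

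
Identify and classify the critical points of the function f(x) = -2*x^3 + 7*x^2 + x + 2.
f'(x) = -6*x^2 + 14*x + 1

Solve f'(x) = 0:
  6*x^2 - 14*x - 1 = 0 has no rational roots; quadratic formula: x = (14 ± √220)/12.
  ⇒ x = 7/6 - sqrt(55)/6 ≈ -0.0694, 7/6 + sqrt(55)/6 ≈ 2.4027

f''(x) = 14 - 12*x
Second-derivative test at each critical point:
  f''(-0.0694) = 14.8324 > 0 → local minimum
  f''(2.4027) = -14.8324 < 0 → local maximum

Critical points: x = 7/6 - sqrt(55)/6 ≈ -0.0694 (local minimum); x = 7/6 + sqrt(55)/6 ≈ 2.4027 (local maximum)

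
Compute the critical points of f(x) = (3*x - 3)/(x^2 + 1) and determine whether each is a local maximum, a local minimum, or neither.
f'(x) = 3*(x^2 - 2*x*(x - 1) + 1)/(x^2 + 1)^2

Solve f'(x) = 0:
  f'(x) = -3*(x^2 - 2*x - 1)/(x^2 + 1)^2; the denominator is positive wherever f is defined, so f'(x) = 0 ⇔ -3*x^2 + 6*x + 3 = 0.
  Factor: -3*x^2 + 6*x + 3 = -3*(x^2 - 2*x - 1); x^2 - 2*x - 1 = 0 has no rational roots; quadratic formula: x = (2 ± √8)/2.
  ⇒ x = 1 - sqrt(2) ≈ -0.4142, 1 + sqrt(2) ≈ 2.4142

f''(x) = 6*(4*x^2*(x - 1) + (1 - 3*x)*(x^2 + 1))/(x^2 + 1)^3
Second-derivative test at each critical point:
  f''(-0.4142) = 6.1820 > 0 → local minimum
  f''(2.4142) = -0.1820 < 0 → local maximum

Critical points: x = 1 - sqrt(2) ≈ -0.4142 (local minimum); x = 1 + sqrt(2) ≈ 2.4142 (local maximum)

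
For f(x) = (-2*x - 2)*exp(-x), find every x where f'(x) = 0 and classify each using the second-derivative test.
f'(x) = 2*x*exp(-x)

Solve f'(x) = 0:
  f'(x) = (2*x)·exp(-x) and exp(-x) > 0 for every x, so f'(x) = 0 ⇔ 2*x = 0.
  2*x = 0.
  ⇒ x = 0

f''(x) = 2*(1 - x)*exp(-x)
Second-derivative test at each critical point:
  f''(0) = 2 > 0 → local minimum

Critical points: x = 0 (local minimum)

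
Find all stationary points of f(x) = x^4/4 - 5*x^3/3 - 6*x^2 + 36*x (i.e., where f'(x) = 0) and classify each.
f'(x) = x^3 - 5*x^2 - 12*x + 36

Solve f'(x) = 0:
  Factor: x^3 - 5*x^2 - 12*x + 36 = (x - 6)*(x - 2)*(x + 3) = 0.
  ⇒ x = -3, 2, 6

f''(x) = 3*x^2 - 10*x - 12
Second-derivative test at each critical point:
  f''(-3) = 45 > 0 → local minimum
  f''(2) = -20 < 0 → local maximum
  f''(6) = 36 > 0 → local minimum

Critical points: x = -3 (local minimum); x = 2 (local maximum); x = 6 (local minimum)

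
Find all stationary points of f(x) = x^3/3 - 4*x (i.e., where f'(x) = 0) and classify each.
f'(x) = x^2 - 4

Solve f'(x) = 0:
  Factor: x^2 - 4 = (x - 2)*(x + 2) = 0.
  ⇒ x = -2, 2

f''(x) = 2*x
Second-derivative test at each critical point:
  f''(-2) = -4 < 0 → local maximum
  f''(2) = 4 > 0 → local minimum

Critical points: x = -2 (local maximum); x = 2 (local minimum)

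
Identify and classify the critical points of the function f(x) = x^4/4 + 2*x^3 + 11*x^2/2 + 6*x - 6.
f'(x) = x^3 + 6*x^2 + 11*x + 6

Solve f'(x) = 0:
  Factor: x^3 + 6*x^2 + 11*x + 6 = (x + 1)*(x + 2)*(x + 3) = 0.
  ⇒ x = -3, -2, -1

f''(x) = 3*x^2 + 12*x + 11
Second-derivative test at each critical point:
  f''(-3) = 2 > 0 → local minimum
  f''(-2) = -1 < 0 → local maximum
  f''(-1) = 2 > 0 → local minimum

Critical points: x = -3 (local minimum); x = -2 (local maximum); x = -1 (local minimum)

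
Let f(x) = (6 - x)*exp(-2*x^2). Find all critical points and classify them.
f'(x) = (4*x*(x - 6) - 1)*exp(-2*x^2)

Solve f'(x) = 0:
  f'(x) = (4*x^2 - 24*x - 1)·exp(-2*x^2) and exp(-2*x^2) > 0 for every x, so f'(x) = 0 ⇔ 4*x^2 - 24*x - 1 = 0.
  4*x^2 - 24*x - 1 = 0 has no rational roots; quadratic formula: x = (24 ± √592)/8.
  ⇒ x = 3 - sqrt(37)/2 ≈ -0.0414, 3 + sqrt(37)/2 ≈ 6.0414

f''(x) = 4*(4*x^2*(6 - x) + 3*x - 6)*exp(-2*x^2)
Second-derivative test at each critical point:
  f''(-0.0414) = -24.2479 < 0 → local maximum
  f''(6.0414) = 4.832e-31 > 0 → local minimum

Critical points: x = 3 - sqrt(37)/2 ≈ -0.0414 (local maximum); x = 3 + sqrt(37)/2 ≈ 6.0414 (local minimum)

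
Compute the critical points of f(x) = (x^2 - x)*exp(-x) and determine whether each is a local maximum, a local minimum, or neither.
f'(x) = (-x^2 + 3*x - 1)*exp(-x)

Solve f'(x) = 0:
  f'(x) = (-x^2 + 3*x - 1)·exp(-x) and exp(-x) > 0 for every x, so f'(x) = 0 ⇔ -x^2 + 3*x - 1 = 0.
  x^2 - 3*x + 1 = 0 has no rational roots; quadratic formula: x = (3 ± √5)/2.
  ⇒ x = 3/2 - sqrt(5)/2 ≈ 0.3820, sqrt(5)/2 + 3/2 ≈ 2.6180

f''(x) = (x^2 - 5*x + 4)*exp(-x)
Second-derivative test at each critical point:
  f''(0.3820) = 1.5262 > 0 → local minimum
  f''(2.6180) = -0.1631 < 0 → local maximum

Critical points: x = 3/2 - sqrt(5)/2 ≈ 0.3820 (local minimum); x = sqrt(5)/2 + 3/2 ≈ 2.6180 (local maximum)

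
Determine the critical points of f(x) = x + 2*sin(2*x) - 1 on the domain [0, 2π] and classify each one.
f'(x) = 4*cos(2*x) + 1

Solve f'(x) = 0 on [0, 2π]:
  f'(x) = 0 ⇔ cos(2*x) = -1/4, i.e. 2*x = ±arccos(-1/4) + 2nπ; keep the solutions lying in [0, 2π].
  ⇒ x = acos(-1/4)/2 ≈ 0.9117, pi - acos(-1/4)/2 ≈ 2.2299, acos(-1/4)/2 + pi ≈ 4.0533, -acos(-1/4)/2 + 2*pi ≈ 5.3714

f''(x) = -8*sin(2*x)
Second-derivative test at each critical point:
  f''(0.9117) = -7.7460 < 0 → local maximum
  f''(2.2299) = 7.7460 > 0 → local minimum
  f''(4.0533) = -7.7460 < 0 → local maximum
  f''(5.3714) = 7.7460 > 0 → local minimum

Critical points: x = acos(-1/4)/2 ≈ 0.9117 (local maximum); x = pi - acos(-1/4)/2 ≈ 2.2299 (local minimum); x = acos(-1/4)/2 + pi ≈ 4.0533 (local maximum); x = -acos(-1/4)/2 + 2*pi ≈ 5.3714 (local minimum)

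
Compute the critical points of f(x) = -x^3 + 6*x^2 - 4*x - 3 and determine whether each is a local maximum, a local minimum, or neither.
f'(x) = -3*x^2 + 12*x - 4

Solve f'(x) = 0:
  3*x^2 - 12*x + 4 = 0 has no rational roots; quadratic formula: x = (12 ± √96)/6.
  ⇒ x = 2 - 2*sqrt(6)/3 ≈ 0.3670, 2*sqrt(6)/3 + 2 ≈ 3.6330

f''(x) = 12 - 6*x
Second-derivative test at each critical point:
  f''(0.3670) = 9.7980 > 0 → local minimum
  f''(3.6330) = -9.7980 < 0 → local maximum

Critical points: x = 2 - 2*sqrt(6)/3 ≈ 0.3670 (local minimum); x = 2*sqrt(6)/3 + 2 ≈ 3.6330 (local maximum)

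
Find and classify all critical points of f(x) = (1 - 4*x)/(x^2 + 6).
f'(x) = 2*(2*x^2 - x - 12)/(x^4 + 12*x^2 + 36)

Solve f'(x) = 0:
  f'(x) = 2*(2*x^2 - x - 12)/(x^2 + 6)^2; the denominator is positive wherever f is defined, so f'(x) = 0 ⇔ 4*x^2 - 2*x - 24 = 0.
  Factor: 4*x^2 - 2*x - 24 = 2*(2*x^2 - x - 12); 2*x^2 - x - 12 = 0 has no rational roots; quadratic formula: x = (1 ± √97)/4.
  ⇒ x = 1/4 - sqrt(97)/4 ≈ -2.2122, 1/4 + sqrt(97)/4 ≈ 2.7122

f''(x) = 2*(4*x^2*(1 - 4*x) + (12*x - 1)*(x^2 + 6))/(x^2 + 6)^3
Second-derivative test at each critical point:
  f''(-2.2122) = -0.1660 < 0 → local maximum
  f''(2.7122) = 0.1104 > 0 → local minimum

Critical points: x = 1/4 - sqrt(97)/4 ≈ -2.2122 (local maximum); x = 1/4 + sqrt(97)/4 ≈ 2.7122 (local minimum)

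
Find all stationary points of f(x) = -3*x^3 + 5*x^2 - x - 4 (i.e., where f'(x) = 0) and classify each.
f'(x) = -9*x^2 + 10*x - 1

Solve f'(x) = 0:
  Factor: -9*x^2 + 10*x - 1 = -(x - 1)*(9*x - 1) = 0.
  ⇒ x = 1/9, 1

f''(x) = 10 - 18*x
Second-derivative test at each critical point:
  f''(1/9) = 8 > 0 → local minimum
  f''(1) = -8 < 0 → local maximum

Critical points: x = 1/9 (local minimum); x = 1 (local maximum)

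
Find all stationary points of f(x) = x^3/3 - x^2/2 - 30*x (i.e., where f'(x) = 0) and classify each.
f'(x) = x^2 - x - 30

Solve f'(x) = 0:
  Factor: x^2 - x - 30 = (x - 6)*(x + 5) = 0.
  ⇒ x = -5, 6

f''(x) = 2*x - 1
Second-derivative test at each critical point:
  f''(-5) = -11 < 0 → local maximum
  f''(6) = 11 > 0 → local minimum

Critical points: x = -5 (local maximum); x = 6 (local minimum)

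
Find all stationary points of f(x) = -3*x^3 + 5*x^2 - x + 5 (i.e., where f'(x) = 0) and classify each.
f'(x) = -9*x^2 + 10*x - 1

Solve f'(x) = 0:
  Factor: -9*x^2 + 10*x - 1 = -(x - 1)*(9*x - 1) = 0.
  ⇒ x = 1/9, 1

f''(x) = 10 - 18*x
Second-derivative test at each critical point:
  f''(1/9) = 8 > 0 → local minimum
  f''(1) = -8 < 0 → local maximum

Critical points: x = 1/9 (local minimum); x = 1 (local maximum)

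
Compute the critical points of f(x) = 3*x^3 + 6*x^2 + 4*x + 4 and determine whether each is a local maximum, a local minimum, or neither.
f'(x) = 9*x^2 + 12*x + 4

Solve f'(x) = 0:
  Factor: 9*x^2 + 12*x + 4 = (3*x + 2)^2 = 0.
  ⇒ x = -2/3

f''(x) = 18*x + 12
Second-derivative test at each critical point:
  f''(-2/3) = 0, so the second-derivative test is inconclusive; use the first-derivative test: f'(-11/12) = 0.5625, f'(-5/12) = 0.5625 — f' is positive on both sides (no sign change) → neither a local maximum nor a local minimum

Critical points: x = -2/3 (neither)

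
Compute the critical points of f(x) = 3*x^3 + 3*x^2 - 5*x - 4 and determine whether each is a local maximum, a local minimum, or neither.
f'(x) = 9*x^2 + 6*x - 5

Solve f'(x) = 0:
  9*x^2 + 6*x - 5 = 0 has no rational roots; quadratic formula: x = (-6 ± √216)/18.
  ⇒ x = -sqrt(6)/3 - 1/3 ≈ -1.1498, -1/3 + sqrt(6)/3 ≈ 0.4832

f''(x) = 18*x + 6
Second-derivative test at each critical point:
  f''(-1.1498) = -14.6969 < 0 → local maximum
  f''(0.4832) = 14.6969 > 0 → local minimum

Critical points: x = -sqrt(6)/3 - 1/3 ≈ -1.1498 (local maximum); x = -1/3 + sqrt(6)/3 ≈ 0.4832 (local minimum)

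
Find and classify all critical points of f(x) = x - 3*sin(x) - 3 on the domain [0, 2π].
f'(x) = 1 - 3*cos(x)

Solve f'(x) = 0 on [0, 2π]:
  f'(x) = 0 ⇔ cos(x) = 1/3, i.e. x = ±arccos(1/3) + 2nπ; keep the solutions lying in [0, 2π].
  ⇒ x = acos(1/3) ≈ 1.2310, -acos(1/3) + 2*pi ≈ 5.0522

f''(x) = 3*sin(x)
Second-derivative test at each critical point:
  f''(1.2310) = 2.8284 > 0 → local minimum
  f''(5.0522) = -2.8284 < 0 → local maximum

Critical points: x = acos(1/3) ≈ 1.2310 (local minimum); x = -acos(1/3) + 2*pi ≈ 5.0522 (local maximum)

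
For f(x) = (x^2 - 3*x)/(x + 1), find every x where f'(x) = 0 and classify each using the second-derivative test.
f'(x) = (x^2 + 2*x - 3)/(x^2 + 2*x + 1)

Solve f'(x) = 0:
  f'(x) = (x - 1)*(x + 3)/(x + 1)^2; the denominator is positive wherever f is defined, so f'(x) = 0 ⇔ x^2 + 2*x - 3 = 0.
  Factor: x^2 + 2*x - 3 = (x - 1)*(x + 3) = 0.
  ⇒ x = -3, 1

f''(x) = 8/(x^3 + 3*x^2 + 3*x + 1)
Second-derivative test at each critical point:
  f''(-3) = -1 < 0 → local maximum
  f''(1) = 1 > 0 → local minimum

Critical points: x = -3 (local maximum); x = 1 (local minimum)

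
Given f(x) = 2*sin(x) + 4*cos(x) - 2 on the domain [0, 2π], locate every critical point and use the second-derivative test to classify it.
f'(x) = -4*sin(x) + 2*cos(x)

Solve f'(x) = 0 on [0, 2π]:
  f'(x) = 0 ⇔ 2*cos(x) = 4*sin(x) ⇔ tan(x) = 1/2, i.e. x = arctan(1/2) + nπ; keep the solutions lying in [0, 2π].
  ⇒ x = atan(1/2) ≈ 0.4636, atan(1/2) + pi ≈ 3.6052

f''(x) = -2*sin(x) - 4*cos(x)
Second-derivative test at each critical point:
  f''(0.4636) = -4.4721 < 0 → local maximum
  f''(3.6052) = 4.4721 > 0 → local minimum

Critical points: x = atan(1/2) ≈ 0.4636 (local maximum); x = atan(1/2) + pi ≈ 3.6052 (local minimum)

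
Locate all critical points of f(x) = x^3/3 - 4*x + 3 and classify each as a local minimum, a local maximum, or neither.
f'(x) = x^2 - 4

Solve f'(x) = 0:
  Factor: x^2 - 4 = (x - 2)*(x + 2) = 0.
  ⇒ x = -2, 2

f''(x) = 2*x
Second-derivative test at each critical point:
  f''(-2) = -4 < 0 → local maximum
  f''(2) = 4 > 0 → local minimum

Critical points: x = -2 (local maximum); x = 2 (local minimum)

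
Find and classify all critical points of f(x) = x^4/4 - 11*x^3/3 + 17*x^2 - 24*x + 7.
f'(x) = x^3 - 11*x^2 + 34*x - 24

Solve f'(x) = 0:
  Factor: x^3 - 11*x^2 + 34*x - 24 = (x - 6)*(x - 4)*(x - 1) = 0.
  ⇒ x = 1, 4, 6

f''(x) = 3*x^2 - 22*x + 34
Second-derivative test at each critical point:
  f''(1) = 15 > 0 → local minimum
  f''(4) = -6 < 0 → local maximum
  f''(6) = 10 > 0 → local minimum

Critical points: x = 1 (local minimum); x = 4 (local maximum); x = 6 (local minimum)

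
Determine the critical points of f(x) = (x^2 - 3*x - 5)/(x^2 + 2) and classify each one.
f'(x) = (3*x^2 + 14*x - 6)/(x^4 + 4*x^2 + 4)

Solve f'(x) = 0:
  f'(x) = (3*x^2 + 14*x - 6)/(x^2 + 2)^2; the denominator is positive wherever f is defined, so f'(x) = 0 ⇔ 3*x^2 + 14*x - 6 = 0.
  3*x^2 + 14*x - 6 = 0 has no rational roots; quadratic formula: x = (-14 ± √268)/6.
  ⇒ x = -sqrt(67)/3 - 7/3 ≈ -5.0618, -7/3 + sqrt(67)/3 ≈ 0.3951

f''(x) = 2*(-3*x^3 - 21*x^2 + 18*x + 14)/(x^6 + 6*x^4 + 12*x^2 + 8)
Second-derivative test at each critical point:
  f''(-5.0618) = -0.0215 < 0 → local maximum
  f''(0.3951) = 3.5215 > 0 → local minimum

Critical points: x = -sqrt(67)/3 - 7/3 ≈ -5.0618 (local maximum); x = -7/3 + sqrt(67)/3 ≈ 0.3951 (local minimum)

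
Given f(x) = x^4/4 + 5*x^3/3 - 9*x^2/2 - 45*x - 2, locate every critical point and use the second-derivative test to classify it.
f'(x) = x^3 + 5*x^2 - 9*x - 45

Solve f'(x) = 0:
  Factor: x^3 + 5*x^2 - 9*x - 45 = (x - 3)*(x + 3)*(x + 5) = 0.
  ⇒ x = -5, -3, 3

f''(x) = 3*x^2 + 10*x - 9
Second-derivative test at each critical point:
  f''(-5) = 16 > 0 → local minimum
  f''(-3) = -12 < 0 → local maximum
  f''(3) = 48 > 0 → local minimum

Critical points: x = -5 (local minimum); x = -3 (local maximum); x = 3 (local minimum)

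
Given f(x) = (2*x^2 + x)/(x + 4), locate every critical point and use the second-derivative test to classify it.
f'(x) = 2*(x^2 + 8*x + 2)/(x^2 + 8*x + 16)

Solve f'(x) = 0:
  f'(x) = 2*(x^2 + 8*x + 2)/(x + 4)^2; the denominator is positive wherever f is defined, so f'(x) = 0 ⇔ 2*x^2 + 16*x + 4 = 0.
  Factor: 2*x^2 + 16*x + 4 = 2*(x^2 + 8*x + 2); x^2 + 8*x + 2 = 0 has no rational roots; quadratic formula: x = (-8 ± √56)/2.
  ⇒ x = -4 - sqrt(14) ≈ -7.7417, -4 + sqrt(14) ≈ -0.2583

f''(x) = 56/(x^3 + 12*x^2 + 48*x + 64)
Second-derivative test at each critical point:
  f''(-7.7417) = -1.0690 < 0 → local maximum
  f''(-0.2583) = 1.0690 > 0 → local minimum

Critical points: x = -4 - sqrt(14) ≈ -7.7417 (local maximum); x = -4 + sqrt(14) ≈ -0.2583 (local minimum)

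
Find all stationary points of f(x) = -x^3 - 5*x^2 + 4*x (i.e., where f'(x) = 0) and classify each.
f'(x) = -3*x^2 - 10*x + 4

Solve f'(x) = 0:
  3*x^2 + 10*x - 4 = 0 has no rational roots; quadratic formula: x = (-10 ± √148)/6.
  ⇒ x = -sqrt(37)/3 - 5/3 ≈ -3.6943, -5/3 + sqrt(37)/3 ≈ 0.3609

f''(x) = -6*x - 10
Second-derivative test at each critical point:
  f''(-3.6943) = 12.1655 > 0 → local minimum
  f''(0.3609) = -12.1655 < 0 → local maximum

Critical points: x = -sqrt(37)/3 - 5/3 ≈ -3.6943 (local minimum); x = -5/3 + sqrt(37)/3 ≈ 0.3609 (local maximum)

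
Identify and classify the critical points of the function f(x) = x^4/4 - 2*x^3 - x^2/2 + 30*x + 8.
f'(x) = x^3 - 6*x^2 - x + 30

Solve f'(x) = 0:
  Factor: x^3 - 6*x^2 - x + 30 = (x - 5)*(x - 3)*(x + 2) = 0.
  ⇒ x = -2, 3, 5

f''(x) = 3*x^2 - 12*x - 1
Second-derivative test at each critical point:
  f''(-2) = 35 > 0 → local minimum
  f''(3) = -10 < 0 → local maximum
  f''(5) = 14 > 0 → local minimum

Critical points: x = -2 (local minimum); x = 3 (local maximum); x = 5 (local minimum)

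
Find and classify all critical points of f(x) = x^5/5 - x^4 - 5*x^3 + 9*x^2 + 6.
f'(x) = x*(x^3 - 4*x^2 - 15*x + 18)

Solve f'(x) = 0:
  Factor: x^4 - 4*x^3 - 15*x^2 + 18*x = x*(x - 6)*(x - 1)*(x + 3) = 0.
  ⇒ x = -3, 0, 1, 6

f''(x) = 4*x^3 - 12*x^2 - 30*x + 18
Second-derivative test at each critical point:
  f''(-3) = -108 < 0 → local maximum
  f''(0) = 18 > 0 → local minimum
  f''(1) = -20 < 0 → local maximum
  f''(6) = 270 > 0 → local minimum

Critical points: x = -3 (local maximum); x = 0 (local minimum); x = 1 (local maximum); x = 6 (local minimum)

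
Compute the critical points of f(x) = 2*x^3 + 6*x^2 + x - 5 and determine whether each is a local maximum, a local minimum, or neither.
f'(x) = 6*x^2 + 12*x + 1

Solve f'(x) = 0:
  6*x^2 + 12*x + 1 = 0 has no rational roots; quadratic formula: x = (-12 ± √120)/12.
  ⇒ x = -1 - sqrt(30)/6 ≈ -1.9129, -1 + sqrt(30)/6 ≈ -0.0871

f''(x) = 12*x + 12
Second-derivative test at each critical point:
  f''(-1.9129) = -10.9545 < 0 → local maximum
  f''(-0.0871) = 10.9545 > 0 → local minimum

Critical points: x = -1 - sqrt(30)/6 ≈ -1.9129 (local maximum); x = -1 + sqrt(30)/6 ≈ -0.0871 (local minimum)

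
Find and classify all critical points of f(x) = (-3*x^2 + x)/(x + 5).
f'(x) = (-3*x^2 - 30*x + 5)/(x^2 + 10*x + 25)

Solve f'(x) = 0:
  f'(x) = -(3*x^2 + 30*x - 5)/(x + 5)^2; the denominator is positive wherever f is defined, so f'(x) = 0 ⇔ -3*x^2 - 30*x + 5 = 0.
  3*x^2 + 30*x - 5 = 0 has no rational roots; quadratic formula: x = (-30 ± √960)/6.
  ⇒ x = -4*sqrt(15)/3 - 5 ≈ -10.1640, -5 + 4*sqrt(15)/3 ≈ 0.1640

f''(x) = -160/(x^3 + 15*x^2 + 75*x + 125)
Second-derivative test at each critical point:
  f''(-10.1640) = 1.1619 > 0 → local minimum
  f''(0.1640) = -1.1619 < 0 → local maximum

Critical points: x = -4*sqrt(15)/3 - 5 ≈ -10.1640 (local minimum); x = -5 + 4*sqrt(15)/3 ≈ 0.1640 (local maximum)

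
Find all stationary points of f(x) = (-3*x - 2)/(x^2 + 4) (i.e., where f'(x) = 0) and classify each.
f'(x) = (3*x^2 + 4*x - 12)/(x^4 + 8*x^2 + 16)

Solve f'(x) = 0:
  f'(x) = (3*x^2 + 4*x - 12)/(x^2 + 4)^2; the denominator is positive wherever f is defined, so f'(x) = 0 ⇔ 3*x^2 + 4*x - 12 = 0.
  3*x^2 + 4*x - 12 = 0 has no rational roots; quadratic formula: x = (-4 ± √160)/6.
  ⇒ x = -2*sqrt(10)/3 - 2/3 ≈ -2.7749, -2/3 + 2*sqrt(10)/3 ≈ 1.4415

f''(x) = 2*(-4*x^2*(3*x + 2) + (9*x + 2)*(x^2 + 4))/(x^2 + 4)^3
Second-derivative test at each critical point:
  f''(-2.7749) = -0.0924 < 0 → local maximum
  f''(1.4415) = 0.3424 > 0 → local minimum

Critical points: x = -2*sqrt(10)/3 - 2/3 ≈ -2.7749 (local maximum); x = -2/3 + 2*sqrt(10)/3 ≈ 1.4415 (local minimum)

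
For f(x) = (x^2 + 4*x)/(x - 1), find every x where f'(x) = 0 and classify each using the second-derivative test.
f'(x) = (x^2 - 2*x - 4)/(x^2 - 2*x + 1)

Solve f'(x) = 0:
  f'(x) = (x^2 - 2*x - 4)/(x - 1)^2; the denominator is positive wherever f is defined, so f'(x) = 0 ⇔ x^2 - 2*x - 4 = 0.
  x^2 - 2*x - 4 = 0 has no rational roots; quadratic formula: x = (2 ± √20)/2.
  ⇒ x = 1 - sqrt(5) ≈ -1.2361, 1 + sqrt(5) ≈ 3.2361

f''(x) = 10/(x^3 - 3*x^2 + 3*x - 1)
Second-derivative test at each critical point:
  f''(-1.2361) = -0.8944 < 0 → local maximum
  f''(3.2361) = 0.8944 > 0 → local minimum

Critical points: x = 1 - sqrt(5) ≈ -1.2361 (local maximum); x = 1 + sqrt(5) ≈ 3.2361 (local minimum)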